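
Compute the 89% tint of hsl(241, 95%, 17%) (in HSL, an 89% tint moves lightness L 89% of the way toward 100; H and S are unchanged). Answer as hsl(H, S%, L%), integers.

L moves 89% from 17 toward 100: 17 + 73.87 = 90.87 → 91.
H and S are unchanged.

hsl(241, 95%, 91%)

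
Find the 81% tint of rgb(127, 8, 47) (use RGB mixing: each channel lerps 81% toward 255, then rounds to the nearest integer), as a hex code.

#E7D0D7

Lerp each channel 81% toward 255:
  R: 127 + 103.68 = 230.68 → 231
  G: 8 + 200.07 = 208.07 → 208
  B: 47 + 0.81×(255−47) = 47 + 168.48 = 215.48 → 215
rgb(231, 208, 215) = #E7D0D7.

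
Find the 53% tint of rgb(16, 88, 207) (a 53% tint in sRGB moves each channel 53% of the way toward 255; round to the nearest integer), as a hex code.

A 53% tint moves each channel 53% toward 255:
  R: 16 + 126.67 = 142.67 → 143
  G: 88 + 88.51 = 176.51 → 177
  B: 207 + 25.44 = 232.44 → 232
rgb(143, 177, 232) = #8FB1E8.

#8FB1E8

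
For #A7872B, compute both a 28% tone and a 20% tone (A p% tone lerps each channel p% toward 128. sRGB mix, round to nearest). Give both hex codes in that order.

#9C8543, #9F863C

#A7872B is rgb(167, 135, 43).
28% tone:
  R: 167 + 0.28×(128−167) = 167 − 10.92 = 156.08 → 156
  G: 135 + 0.28×(128−135) = 135 − 1.96 = 133.04 → 133
  B: 43 + 0.28×(128−43) = 43 + 23.8 = 66.8 → 67
  → #9C8543
20% tone:
  R: 167 − 7.8 = 159.2 → 159
  G: 135 − 1.4 = 133.6 → 134
  B: 43 + 17 = 60 → 60
  → #9F863C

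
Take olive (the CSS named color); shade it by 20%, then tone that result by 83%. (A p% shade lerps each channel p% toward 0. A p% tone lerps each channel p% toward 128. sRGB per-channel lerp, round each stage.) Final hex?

#7C7C6A

CSS olive is rgb(128, 128, 0).
Per channel, c → c + 0.2(0 − c):
  R: 128 − 25.6 = 102.4 → 102
  G: 128 − 25.6 = 102.4 → 102
  B: 0 + 0.2×(0−0) = 0 + 0 = 0 → 0
After the shade: rgb(102, 102, 0) = #666600.
Per channel, c → c + 0.83(128 − c):
  R: 102 + 21.58 = 123.58 → 124
  G: 102 + 0.83×(128−102) = 102 + 21.58 = 123.58 → 124
  B: 0 + 0.83×(128−0) = 0 + 106.24 = 106.24 → 106
rgb(124, 124, 106) = #7C7C6A.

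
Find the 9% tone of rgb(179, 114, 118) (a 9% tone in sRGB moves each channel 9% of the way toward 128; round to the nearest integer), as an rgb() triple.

rgb(174, 115, 119)

Lerp each channel 9% toward 128:
  R: 179 + 0.09×(128−179) = 179 − 4.59 = 174.41 → 174
  G: 114 + 1.26 = 115.26 → 115
  B: 118 + 0.09×(128−118) = 118 + 0.9 = 118.9 → 119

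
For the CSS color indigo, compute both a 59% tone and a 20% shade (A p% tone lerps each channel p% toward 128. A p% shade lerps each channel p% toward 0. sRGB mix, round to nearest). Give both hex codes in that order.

#6A4C81, #3C0068

CSS indigo is rgb(75, 0, 130).
59% tone:
  R: 75 + 0.59×(128−75) = 75 + 31.27 = 106.27 → 106
  G: 0 + 0.59×(128−0) = 0 + 75.52 = 75.52 → 76
  B: 130 + 0.59×(128−130) = 130 − 1.18 = 128.82 → 129
  → #6A4C81
20% shade:
  R: 75 + 0.2×(0−75) = 75 − 15 = 60 → 60
  G: 0 + 0 = 0 → 0
  B: 130 + 0.2×(0−130) = 130 − 26 = 104 → 104
  → #3C0068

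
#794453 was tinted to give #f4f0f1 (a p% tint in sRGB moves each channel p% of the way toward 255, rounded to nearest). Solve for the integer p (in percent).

#794453 is rgb(121, 68, 83); #f4f0f1 is rgb(244, 240, 241).
On the G channel (widest range): 240 ≈ 68 + (p/100)(255 − 68), so p ≈ 100×(240 − 68)/(255 − 68) = 17200/187 = 91.98.
p = 92 reproduces all three channels after rounding.

92%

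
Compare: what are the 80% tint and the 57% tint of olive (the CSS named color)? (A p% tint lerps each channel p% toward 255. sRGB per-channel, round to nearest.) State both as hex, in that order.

CSS olive is rgb(128, 128, 0).
80% tint:
  R: 128 + 101.6 = 229.6 → 230
  G: 128 + 0.8×(255−128) = 128 + 101.6 = 229.6 → 230
  B: 0 + 0.8×(255−0) = 0 + 204 = 204 → 204
  → #E6E6CC
57% tint:
  R: 128 + 72.39 = 200.39 → 200
  G: 128 + 0.57×(255−128) = 128 + 72.39 = 200.39 → 200
  B: 0 + 145.35 = 145.35 → 145
  → #C8C891

#E6E6CC, #C8C891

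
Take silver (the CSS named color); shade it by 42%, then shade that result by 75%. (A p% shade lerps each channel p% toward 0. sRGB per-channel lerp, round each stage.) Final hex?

CSS silver is rgb(192, 192, 192).
Per channel, c → c + 0.42(0 − c):
  R: 192 + 0.42×(0−192) = 192 − 80.64 = 111.36 → 111
  G: 192 + 0.42×(0−192) = 192 − 80.64 = 111.36 → 111
  B: 192 + 0.42×(0−192) = 192 − 80.64 = 111.36 → 111
After the shade: rgb(111, 111, 111) = #6f6f6f.
Per channel, c → c + 0.75(0 − c):
  R: 111 + 0.75×(0−111) = 111 − 83.25 = 27.75 → 28
  G: 111 + 0.75×(0−111) = 111 − 83.25 = 27.75 → 28
  B: 111 − 83.25 = 27.75 → 28
rgb(28, 28, 28) = #1c1c1c.

#1c1c1c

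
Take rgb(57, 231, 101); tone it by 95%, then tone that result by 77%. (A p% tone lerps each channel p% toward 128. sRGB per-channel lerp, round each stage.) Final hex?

#7F8180

A 95% tone moves each channel 95% toward 128:
  R: 57 + 0.95×(128−57) = 57 + 67.45 = 124.45 → 124
  G: 231 − 97.85 = 133.15 → 133
  B: 101 + 25.65 = 126.65 → 127
After the tone: rgb(124, 133, 127) = #7C857F.
A 77% tone moves each channel 77% toward 128:
  R: 124 + 0.77×(128−124) = 124 + 3.08 = 127.08 → 127
  G: 133 + 0.77×(128−133) = 133 − 3.85 = 129.15 → 129
  B: 127 + 0.77 = 127.77 → 128
rgb(127, 129, 128) = #7F8180.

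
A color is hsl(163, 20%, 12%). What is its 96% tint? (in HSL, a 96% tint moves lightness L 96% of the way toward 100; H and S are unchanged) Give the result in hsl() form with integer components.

hsl(163, 20%, 96%)

L moves 96% from 12 toward 100: 12 + 84.48 = 96.48 → 96.
H and S are unchanged.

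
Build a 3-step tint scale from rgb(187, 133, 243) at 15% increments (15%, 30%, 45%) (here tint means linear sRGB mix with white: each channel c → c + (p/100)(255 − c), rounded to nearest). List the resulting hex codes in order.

15%: (187 + 10.2 = 197.2→197, 133 + 18.3 = 151.3→151, 243 + 1.8 = 244.8→245) → #C597F5
30%: (187 + 20.4 = 207.4→207, 133 + 36.6 = 169.6→170, 243 + 3.6 = 246.6→247) → #CFAAF7
45%: (187 + 30.6 = 217.6→218, 133 + 54.9 = 187.9→188, 243 + 5.4 = 248.4→248) → #DABCF8

#C597F5, #CFAAF7, #DABCF8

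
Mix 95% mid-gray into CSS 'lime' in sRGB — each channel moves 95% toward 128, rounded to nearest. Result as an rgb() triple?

rgb(122, 134, 122)

CSS lime is rgb(0, 255, 0).
Lerp each channel 95% toward 128:
  R: 0 + 121.6 = 121.6 → 122
  G: 255 − 120.65 = 134.35 → 134
  B: 0 + 0.95×(128−0) = 0 + 121.6 = 121.6 → 122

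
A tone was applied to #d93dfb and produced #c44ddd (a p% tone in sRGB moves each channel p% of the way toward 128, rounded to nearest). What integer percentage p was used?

#d93dfb is rgb(217, 61, 251); #c44ddd is rgb(196, 77, 221).
On the B channel (widest range): 221 ≈ 251 + (p/100)(128 − 251), so p ≈ 100×(221 − 251)/(128 − 251) = -3000/-123 = 24.39.
p = 24 reproduces all three channels after rounding.

24%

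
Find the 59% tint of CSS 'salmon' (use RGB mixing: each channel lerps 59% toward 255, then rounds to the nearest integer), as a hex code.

CSS salmon is rgb(250, 128, 114).
A 59% tint moves each channel 59% toward 255:
  R: 250 + 2.95 = 252.95 → 253
  G: 128 + 74.93 = 202.93 → 203
  B: 114 + 0.59×(255−114) = 114 + 83.19 = 197.19 → 197
rgb(253, 203, 197) = #FDCBC5.

#FDCBC5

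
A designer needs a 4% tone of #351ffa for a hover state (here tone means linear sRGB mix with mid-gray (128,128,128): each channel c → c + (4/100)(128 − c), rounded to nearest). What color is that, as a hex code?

#351ffa is rgb(53, 31, 250).
A 4% tone moves each channel 4% toward 128:
  R: 53 + 0.04×(128−53) = 53 + 3 = 56 → 56
  G: 31 + 0.04×(128−31) = 31 + 3.88 = 34.88 → 35
  B: 250 + 0.04×(128−250) = 250 − 4.88 = 245.12 → 245
rgb(56, 35, 245) = #3823f5.

#3823f5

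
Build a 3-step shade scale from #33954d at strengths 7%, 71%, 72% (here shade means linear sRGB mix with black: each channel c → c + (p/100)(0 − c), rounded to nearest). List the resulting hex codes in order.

#2f8b48, #0f2b16, #0e2a16

#33954d is rgb(51, 149, 77).
7%: (51 − 3.57 = 47.43→47, 149 − 10.43 = 138.57→139, 77 − 5.39 = 71.61→72) → #2f8b48
71%: (51 − 36.21 = 14.79→15, 149 − 105.79 = 43.21→43, 77 − 54.67 = 22.33→22) → #0f2b16
72%: (51 − 36.72 = 14.28→14, 149 − 107.28 = 41.72→42, 77 − 55.44 = 21.56→22) → #0e2a16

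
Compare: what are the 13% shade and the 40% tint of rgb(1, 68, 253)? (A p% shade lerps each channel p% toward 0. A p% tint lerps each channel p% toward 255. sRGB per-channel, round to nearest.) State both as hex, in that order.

13% shade:
  R: 1 − 0.13 = 0.87 → 1
  G: 68 + 0.13×(0−68) = 68 − 8.84 = 59.16 → 59
  B: 253 + 0.13×(0−253) = 253 − 32.89 = 220.11 → 220
  → #013BDC
40% tint:
  R: 1 + 101.6 = 102.6 → 103
  G: 68 + 0.4×(255−68) = 68 + 74.8 = 142.8 → 143
  B: 253 + 0.4×(255−253) = 253 + 0.8 = 253.8 → 254
  → #678FFE

#013BDC, #678FFE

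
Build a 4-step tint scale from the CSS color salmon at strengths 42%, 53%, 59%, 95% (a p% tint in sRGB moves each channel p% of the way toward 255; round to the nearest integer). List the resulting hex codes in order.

#fcb5ad, #fdc3bd, #fdcbc5, #fff9f8

CSS salmon is rgb(250, 128, 114).
42%: (250 + 2.1 = 252.1→252, 128 + 53.34 = 181.34→181, 114 + 59.22 = 173.22→173) → #fcb5ad
53%: (250 + 2.65 = 252.65→253, 128 + 67.31 = 195.31→195, 114 + 74.73 = 188.73→189) → #fdc3bd
59%: (250 + 2.95 = 252.95→253, 128 + 74.93 = 202.93→203, 114 + 83.19 = 197.19→197) → #fdcbc5
95%: (250 + 4.75 = 254.75→255, 128 + 120.65 = 248.65→249, 114 + 133.95 = 247.95→248) → #fff9f8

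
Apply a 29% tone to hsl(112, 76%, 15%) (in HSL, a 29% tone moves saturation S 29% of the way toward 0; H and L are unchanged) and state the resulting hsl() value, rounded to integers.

S moves 29% from 76 toward 0: 76 − 22.04 = 53.96 → 54.
H and L are unchanged.

hsl(112, 54%, 15%)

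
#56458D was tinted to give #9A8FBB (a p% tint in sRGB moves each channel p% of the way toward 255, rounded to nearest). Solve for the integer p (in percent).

#56458D is rgb(86, 69, 141); #9A8FBB is rgb(154, 143, 187).
On the G channel (widest range): 143 ≈ 69 + (p/100)(255 − 69), so p ≈ 100×(143 − 69)/(255 − 69) = 7400/186 = 39.78.
p = 40 reproduces all three channels after rounding.

40%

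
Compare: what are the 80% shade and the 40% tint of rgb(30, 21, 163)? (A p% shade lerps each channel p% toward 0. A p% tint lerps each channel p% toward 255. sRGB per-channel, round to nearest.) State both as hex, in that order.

#060421, #7873C8

80% shade:
  R: 30 − 24 = 6 → 6
  G: 21 + 0.8×(0−21) = 21 − 16.8 = 4.2 → 4
  B: 163 + 0.8×(0−163) = 163 − 130.4 = 32.6 → 33
  → #060421
40% tint:
  R: 30 + 90 = 120 → 120
  G: 21 + 0.4×(255−21) = 21 + 93.6 = 114.6 → 115
  B: 163 + 36.8 = 199.8 → 200
  → #7873C8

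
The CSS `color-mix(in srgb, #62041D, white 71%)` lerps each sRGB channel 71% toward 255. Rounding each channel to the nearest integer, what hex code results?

#D1B6BD

#62041D is rgb(98, 4, 29).
Lerp each channel 71% toward 255:
  R: 98 + 111.47 = 209.47 → 209
  G: 4 + 178.21 = 182.21 → 182
  B: 29 + 0.71×(255−29) = 29 + 160.46 = 189.46 → 189
rgb(209, 182, 189) = #D1B6BD.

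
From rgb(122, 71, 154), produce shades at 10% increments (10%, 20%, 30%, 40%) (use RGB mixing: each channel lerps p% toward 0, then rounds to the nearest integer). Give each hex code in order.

10%: (122 − 12.2 = 109.8→110, 71 − 7.1 = 63.9→64, 154 − 15.4 = 138.6→139) → #6e408b
20%: (122 − 24.4 = 97.6→98, 71 − 14.2 = 56.8→57, 154 − 30.8 = 123.2→123) → #62397b
30%: (122 − 36.6 = 85.4→85, 71 − 21.3 = 49.7→50, 154 − 46.2 = 107.8→108) → #55326c
40%: (122 − 48.8 = 73.2→73, 71 − 28.4 = 42.6→43, 154 − 61.6 = 92.4→92) → #492b5c

#6e408b, #62397b, #55326c, #492b5c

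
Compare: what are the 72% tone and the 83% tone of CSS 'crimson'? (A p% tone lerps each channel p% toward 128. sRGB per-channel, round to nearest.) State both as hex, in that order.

CSS crimson is rgb(220, 20, 60).
72% tone:
  R: 220 − 66.24 = 153.76 → 154
  G: 20 + 77.76 = 97.76 → 98
  B: 60 + 0.72×(128−60) = 60 + 48.96 = 108.96 → 109
  → #9a626d
83% tone:
  R: 220 + 0.83×(128−220) = 220 − 76.36 = 143.64 → 144
  G: 20 + 0.83×(128−20) = 20 + 89.64 = 109.64 → 110
  B: 60 + 0.83×(128−60) = 60 + 56.44 = 116.44 → 116
  → #906e74

#9a626d, #906e74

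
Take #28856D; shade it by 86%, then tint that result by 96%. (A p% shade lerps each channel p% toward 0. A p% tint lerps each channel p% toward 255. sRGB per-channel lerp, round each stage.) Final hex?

#F5F6F5

#28856D is rgb(40, 133, 109).
Per channel, c → c + 0.86(0 − c):
  R: 40 + 0.86×(0−40) = 40 − 34.4 = 5.6 → 6
  G: 133 − 114.38 = 18.62 → 19
  B: 109 + 0.86×(0−109) = 109 − 93.74 = 15.26 → 15
After the shade: rgb(6, 19, 15) = #06130F.
Per channel, c → c + 0.96(255 − c):
  R: 6 + 239.04 = 245.04 → 245
  G: 19 + 0.96×(255−19) = 19 + 226.56 = 245.56 → 246
  B: 15 + 230.4 = 245.4 → 245
rgb(245, 246, 245) = #F5F6F5.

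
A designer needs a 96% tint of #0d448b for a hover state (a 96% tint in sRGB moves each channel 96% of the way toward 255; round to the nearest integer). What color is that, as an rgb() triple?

rgb(245, 248, 250)

#0d448b is rgb(13, 68, 139).
Lerp each channel 96% toward 255:
  R: 13 + 0.96×(255−13) = 13 + 232.32 = 245.32 → 245
  G: 68 + 179.52 = 247.52 → 248
  B: 139 + 111.36 = 250.36 → 250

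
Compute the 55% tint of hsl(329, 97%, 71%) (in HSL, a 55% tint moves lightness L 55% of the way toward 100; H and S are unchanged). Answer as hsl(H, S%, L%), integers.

L moves 55% from 71 toward 100: 71 + 15.95 = 86.95 → 87.
H and S are unchanged.

hsl(329, 97%, 87%)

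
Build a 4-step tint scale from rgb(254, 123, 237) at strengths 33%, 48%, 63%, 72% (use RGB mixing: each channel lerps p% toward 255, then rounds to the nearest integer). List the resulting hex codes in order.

#FEA7F3, #FEBAF6, #FFCEF8, #FFDAFA

33%: (254→254, 123 + 43.56 = 166.56→167, 237 + 5.94 = 242.94→243) → #FEA7F3
48%: (254→254, 123 + 63.36 = 186.36→186, 237 + 8.64 = 245.64→246) → #FEBAF6
63%: (254 + 0.63 = 254.63→255, 123 + 83.16 = 206.16→206, 237 + 11.34 = 248.34→248) → #FFCEF8
72%: (254 + 0.72 = 254.72→255, 123 + 95.04 = 218.04→218, 237 + 12.96 = 249.96→250) → #FFDAFA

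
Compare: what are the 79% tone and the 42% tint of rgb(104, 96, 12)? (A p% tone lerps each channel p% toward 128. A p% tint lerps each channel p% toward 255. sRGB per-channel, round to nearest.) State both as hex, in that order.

79% tone:
  R: 104 + 0.79×(128−104) = 104 + 18.96 = 122.96 → 123
  G: 96 + 25.28 = 121.28 → 121
  B: 12 + 0.79×(128−12) = 12 + 91.64 = 103.64 → 104
  → #7B7968
42% tint:
  R: 104 + 0.42×(255−104) = 104 + 63.42 = 167.42 → 167
  G: 96 + 66.78 = 162.78 → 163
  B: 12 + 0.42×(255−12) = 12 + 102.06 = 114.06 → 114
  → #A7A372

#7B7968, #A7A372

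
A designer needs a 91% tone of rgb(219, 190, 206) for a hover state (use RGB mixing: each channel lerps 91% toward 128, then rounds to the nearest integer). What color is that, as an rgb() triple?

Lerp each channel 91% toward 128:
  R: 219 + 0.91×(128−219) = 219 − 82.81 = 136.19 → 136
  G: 190 + 0.91×(128−190) = 190 − 56.42 = 133.58 → 134
  B: 206 − 70.98 = 135.02 → 135

rgb(136, 134, 135)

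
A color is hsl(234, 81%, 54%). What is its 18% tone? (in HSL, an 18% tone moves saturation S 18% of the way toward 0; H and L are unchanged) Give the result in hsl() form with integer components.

hsl(234, 66%, 54%)

S moves 18% from 81 toward 0: 81 − 14.58 = 66.42 → 66.
H and L are unchanged.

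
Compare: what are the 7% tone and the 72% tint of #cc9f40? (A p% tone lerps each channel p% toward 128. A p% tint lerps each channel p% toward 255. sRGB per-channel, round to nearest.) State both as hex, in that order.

#cc9f40 is rgb(204, 159, 64).
7% tone:
  R: 204 + 0.07×(128−204) = 204 − 5.32 = 198.68 → 199
  G: 159 − 2.17 = 156.83 → 157
  B: 64 + 0.07×(128−64) = 64 + 4.48 = 68.48 → 68
  → #c79d44
72% tint:
  R: 204 + 0.72×(255−204) = 204 + 36.72 = 240.72 → 241
  G: 159 + 0.72×(255−159) = 159 + 69.12 = 228.12 → 228
  B: 64 + 0.72×(255−64) = 64 + 137.52 = 201.52 → 202
  → #f1e4ca

#c79d44, #f1e4ca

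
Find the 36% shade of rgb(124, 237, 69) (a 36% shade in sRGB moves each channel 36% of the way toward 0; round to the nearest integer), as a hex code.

#4f982c

A 36% shade moves each channel 36% toward 0:
  R: 124 − 44.64 = 79.36 → 79
  G: 237 + 0.36×(0−237) = 237 − 85.32 = 151.68 → 152
  B: 69 + 0.36×(0−69) = 69 − 24.84 = 44.16 → 44
rgb(79, 152, 44) = #4f982c.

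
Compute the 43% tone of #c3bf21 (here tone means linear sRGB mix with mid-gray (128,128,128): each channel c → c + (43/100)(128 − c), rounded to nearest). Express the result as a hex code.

#a6a44a

#c3bf21 is rgb(195, 191, 33).
Lerp each channel 43% toward 128:
  R: 195 + 0.43×(128−195) = 195 − 28.81 = 166.19 → 166
  G: 191 + 0.43×(128−191) = 191 − 27.09 = 163.91 → 164
  B: 33 + 0.43×(128−33) = 33 + 40.85 = 73.85 → 74
rgb(166, 164, 74) = #a6a44a.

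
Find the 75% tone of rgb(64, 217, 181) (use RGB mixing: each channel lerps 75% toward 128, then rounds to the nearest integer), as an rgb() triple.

Lerp each channel 75% toward 128:
  R: 64 + 0.75×(128−64) = 64 + 48 = 112 → 112
  G: 217 − 66.75 = 150.25 → 150
  B: 181 − 39.75 = 141.25 → 141

rgb(112, 150, 141)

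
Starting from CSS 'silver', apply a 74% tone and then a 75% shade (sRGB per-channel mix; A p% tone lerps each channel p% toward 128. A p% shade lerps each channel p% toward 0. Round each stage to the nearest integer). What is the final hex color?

CSS silver is rgb(192, 192, 192).
Lerp each channel 74% toward 128:
  R: 192 + 0.74×(128−192) = 192 − 47.36 = 144.64 → 145
  G: 192 + 0.74×(128−192) = 192 − 47.36 = 144.64 → 145
  B: 192 + 0.74×(128−192) = 192 − 47.36 = 144.64 → 145
After the tone: rgb(145, 145, 145) = #919191.
Per channel, c → c + 0.75(0 − c):
  R: 145 − 108.75 = 36.25 → 36
  G: 145 + 0.75×(0−145) = 145 − 108.75 = 36.25 → 36
  B: 145 + 0.75×(0−145) = 145 − 108.75 = 36.25 → 36
rgb(36, 36, 36) = #242424.

#242424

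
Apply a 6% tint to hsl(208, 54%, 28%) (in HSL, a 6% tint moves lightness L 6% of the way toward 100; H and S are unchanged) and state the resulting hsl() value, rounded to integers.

L moves 6% from 28 toward 100: 28 + 4.32 = 32.32 → 32.
H and S are unchanged.

hsl(208, 54%, 32%)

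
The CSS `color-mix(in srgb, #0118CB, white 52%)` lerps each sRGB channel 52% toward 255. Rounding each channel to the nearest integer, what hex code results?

#8590E6

#0118CB is rgb(1, 24, 203).
Lerp each channel 52% toward 255:
  R: 1 + 0.52×(255−1) = 1 + 132.08 = 133.08 → 133
  G: 24 + 120.12 = 144.12 → 144
  B: 203 + 0.52×(255−203) = 203 + 27.04 = 230.04 → 230
rgb(133, 144, 230) = #8590E6.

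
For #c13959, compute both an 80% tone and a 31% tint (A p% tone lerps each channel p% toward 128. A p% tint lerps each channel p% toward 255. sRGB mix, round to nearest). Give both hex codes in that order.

#c13959 is rgb(193, 57, 89).
80% tone:
  R: 193 + 0.8×(128−193) = 193 − 52 = 141 → 141
  G: 57 + 0.8×(128−57) = 57 + 56.8 = 113.8 → 114
  B: 89 + 31.2 = 120.2 → 120
  → #8d7278
31% tint:
  R: 193 + 19.22 = 212.22 → 212
  G: 57 + 61.38 = 118.38 → 118
  B: 89 + 51.46 = 140.46 → 140
  → #d4768c

#8d7278, #d4768c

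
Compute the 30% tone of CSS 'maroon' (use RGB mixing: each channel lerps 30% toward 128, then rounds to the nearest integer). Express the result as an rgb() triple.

rgb(128, 38, 38)

CSS maroon is rgb(128, 0, 0).
Per channel, c → c + 0.3(128 − c):
  R: 128 + 0.3×(128−128) = 128 + 0 = 128 → 128
  G: 0 + 0.3×(128−0) = 0 + 38.4 = 38.4 → 38
  B: 0 + 0.3×(128−0) = 0 + 38.4 = 38.4 → 38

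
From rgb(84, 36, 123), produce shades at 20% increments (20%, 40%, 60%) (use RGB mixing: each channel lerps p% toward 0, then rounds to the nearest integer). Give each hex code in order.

20%: (84 − 16.8 = 67.2→67, 36 − 7.2 = 28.8→29, 123 − 24.6 = 98.4→98) → #431D62
40%: (84 − 33.6 = 50.4→50, 36 − 14.4 = 21.6→22, 123 − 49.2 = 73.8→74) → #32164A
60%: (84 − 50.4 = 33.6→34, 36 − 21.6 = 14.4→14, 123 − 73.8 = 49.2→49) → #220E31

#431D62, #32164A, #220E31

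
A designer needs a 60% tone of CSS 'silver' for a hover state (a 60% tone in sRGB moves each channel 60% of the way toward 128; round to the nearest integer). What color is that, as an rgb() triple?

rgb(154, 154, 154)

CSS silver is rgb(192, 192, 192).
A 60% tone moves each channel 60% toward 128:
  R: 192 + 0.6×(128−192) = 192 − 38.4 = 153.6 → 154
  G: 192 − 38.4 = 153.6 → 154
  B: 192 + 0.6×(128−192) = 192 − 38.4 = 153.6 → 154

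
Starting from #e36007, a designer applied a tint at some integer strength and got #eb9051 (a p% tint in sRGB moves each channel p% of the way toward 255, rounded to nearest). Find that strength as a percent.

30%

#e36007 is rgb(227, 96, 7); #eb9051 is rgb(235, 144, 81).
On the B channel (widest range): 81 ≈ 7 + (p/100)(255 − 7), so p ≈ 100×(81 − 7)/(255 − 7) = 7400/248 = 29.84.
p = 30 reproduces all three channels after rounding.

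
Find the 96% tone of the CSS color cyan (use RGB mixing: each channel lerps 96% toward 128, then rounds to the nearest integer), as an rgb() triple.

rgb(123, 133, 133)

CSS cyan is rgb(0, 255, 255).
Lerp each channel 96% toward 128:
  R: 0 + 122.88 = 122.88 → 123
  G: 255 − 121.92 = 133.08 → 133
  B: 255 + 0.96×(128−255) = 255 − 121.92 = 133.08 → 133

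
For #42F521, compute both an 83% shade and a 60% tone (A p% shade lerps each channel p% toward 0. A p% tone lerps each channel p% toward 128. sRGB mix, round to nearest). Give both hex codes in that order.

#0B2A06, #67AF5A

#42F521 is rgb(66, 245, 33).
83% shade:
  R: 66 − 54.78 = 11.22 → 11
  G: 245 + 0.83×(0−245) = 245 − 203.35 = 41.65 → 42
  B: 33 − 27.39 = 5.61 → 6
  → #0B2A06
60% tone:
  R: 66 + 37.2 = 103.2 → 103
  G: 245 − 70.2 = 174.8 → 175
  B: 33 + 57 = 90 → 90
  → #67AF5A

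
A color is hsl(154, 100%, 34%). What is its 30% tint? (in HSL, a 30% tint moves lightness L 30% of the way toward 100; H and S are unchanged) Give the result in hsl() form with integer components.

L moves 30% from 34 toward 100: 34 + 19.8 = 53.8 → 54.
H and S are unchanged.

hsl(154, 100%, 54%)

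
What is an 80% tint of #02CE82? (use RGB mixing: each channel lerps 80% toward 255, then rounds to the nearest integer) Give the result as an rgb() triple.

#02CE82 is rgb(2, 206, 130).
Per channel, c → c + 0.8(255 − c):
  R: 2 + 202.4 = 204.4 → 204
  G: 206 + 39.2 = 245.2 → 245
  B: 130 + 0.8×(255−130) = 130 + 100 = 230 → 230

rgb(204, 245, 230)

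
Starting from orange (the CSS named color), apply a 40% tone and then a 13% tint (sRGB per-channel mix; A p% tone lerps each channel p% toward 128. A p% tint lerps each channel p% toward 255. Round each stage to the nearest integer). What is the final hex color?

CSS orange is rgb(255, 165, 0).
Lerp each channel 40% toward 128:
  R: 255 + 0.4×(128−255) = 255 − 50.8 = 204.2 → 204
  G: 165 + 0.4×(128−165) = 165 − 14.8 = 150.2 → 150
  B: 0 + 0.4×(128−0) = 0 + 51.2 = 51.2 → 51
After the tone: rgb(204, 150, 51) = #cc9633.
A 13% tint moves each channel 13% toward 255:
  R: 204 + 0.13×(255−204) = 204 + 6.63 = 210.63 → 211
  G: 150 + 13.65 = 163.65 → 164
  B: 51 + 0.13×(255−51) = 51 + 26.52 = 77.52 → 78
rgb(211, 164, 78) = #d3a44e.

#d3a44e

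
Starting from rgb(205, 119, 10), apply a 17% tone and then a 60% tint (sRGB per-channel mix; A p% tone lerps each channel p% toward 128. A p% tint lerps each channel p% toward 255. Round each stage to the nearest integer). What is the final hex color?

A 17% tone moves each channel 17% toward 128:
  R: 205 − 13.09 = 191.91 → 192
  G: 119 + 0.17×(128−119) = 119 + 1.53 = 120.53 → 121
  B: 10 + 0.17×(128−10) = 10 + 20.06 = 30.06 → 30
After the tone: rgb(192, 121, 30) = #C0791E.
Lerp each channel 60% toward 255:
  R: 192 + 37.8 = 229.8 → 230
  G: 121 + 80.4 = 201.4 → 201
  B: 30 + 0.6×(255−30) = 30 + 135 = 165 → 165
rgb(230, 201, 165) = #E6C9A5.

#E6C9A5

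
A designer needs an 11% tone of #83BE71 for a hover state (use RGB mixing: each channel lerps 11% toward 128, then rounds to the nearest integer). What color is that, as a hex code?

#83BE71 is rgb(131, 190, 113).
An 11% tone moves each channel 11% toward 128:
  R: 131 + 0.11×(128−131) = 131 − 0.33 = 130.67 → 131
  G: 190 + 0.11×(128−190) = 190 − 6.82 = 183.18 → 183
  B: 113 + 1.65 = 114.65 → 115
rgb(131, 183, 115) = #83B773.

#83B773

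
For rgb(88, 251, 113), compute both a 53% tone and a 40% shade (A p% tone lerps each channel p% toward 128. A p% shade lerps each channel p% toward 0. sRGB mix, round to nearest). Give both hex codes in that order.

#6dba79, #359744

53% tone:
  R: 88 + 0.53×(128−88) = 88 + 21.2 = 109.2 → 109
  G: 251 + 0.53×(128−251) = 251 − 65.19 = 185.81 → 186
  B: 113 + 7.95 = 120.95 → 121
  → #6dba79
40% shade:
  R: 88 − 35.2 = 52.8 → 53
  G: 251 − 100.4 = 150.6 → 151
  B: 113 + 0.4×(0−113) = 113 − 45.2 = 67.8 → 68
  → #359744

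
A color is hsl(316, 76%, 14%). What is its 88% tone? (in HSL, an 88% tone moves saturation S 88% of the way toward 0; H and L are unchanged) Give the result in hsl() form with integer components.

hsl(316, 9%, 14%)

S moves 88% from 76 toward 0: 76 − 66.88 = 9.12 → 9.
H and L are unchanged.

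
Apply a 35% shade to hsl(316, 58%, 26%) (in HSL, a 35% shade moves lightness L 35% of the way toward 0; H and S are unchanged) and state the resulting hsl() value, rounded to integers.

hsl(316, 58%, 17%)

L moves 35% from 26 toward 0: 26 − 9.1 = 16.9 → 17.
H and S are unchanged.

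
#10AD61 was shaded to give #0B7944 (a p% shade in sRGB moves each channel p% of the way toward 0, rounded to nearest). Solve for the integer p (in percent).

#10AD61 is rgb(16, 173, 97); #0B7944 is rgb(11, 121, 68).
On the G channel (widest range): 121 ≈ 173 + (p/100)(0 − 173), so p ≈ 100×(121 − 173)/(0 − 173) = -5200/-173 = 30.06.
p = 30 reproduces all three channels after rounding.

30%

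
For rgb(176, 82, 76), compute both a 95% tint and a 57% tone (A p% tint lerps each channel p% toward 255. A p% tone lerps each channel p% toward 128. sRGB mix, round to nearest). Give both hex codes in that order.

#FBF6F6, #956C6A

95% tint:
  R: 176 + 0.95×(255−176) = 176 + 75.05 = 251.05 → 251
  G: 82 + 0.95×(255−82) = 82 + 164.35 = 246.35 → 246
  B: 76 + 0.95×(255−76) = 76 + 170.05 = 246.05 → 246
  → #FBF6F6
57% tone:
  R: 176 + 0.57×(128−176) = 176 − 27.36 = 148.64 → 149
  G: 82 + 0.57×(128−82) = 82 + 26.22 = 108.22 → 108
  B: 76 + 0.57×(128−76) = 76 + 29.64 = 105.64 → 106
  → #956C6A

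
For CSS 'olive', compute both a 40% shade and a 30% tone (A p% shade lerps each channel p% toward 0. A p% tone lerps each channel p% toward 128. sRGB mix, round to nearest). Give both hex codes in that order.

CSS olive is rgb(128, 128, 0).
40% shade:
  R: 128 + 0.4×(0−128) = 128 − 51.2 = 76.8 → 77
  G: 128 + 0.4×(0−128) = 128 − 51.2 = 76.8 → 77
  B: 0 + 0.4×(0−0) = 0 + 0 = 0 → 0
  → #4D4D00
30% tone:
  R: 128 + 0.3×(128−128) = 128 + 0 = 128 → 128
  G: 128 + 0.3×(128−128) = 128 + 0 = 128 → 128
  B: 0 + 0.3×(128−0) = 0 + 38.4 = 38.4 → 38
  → #808026

#4D4D00, #808026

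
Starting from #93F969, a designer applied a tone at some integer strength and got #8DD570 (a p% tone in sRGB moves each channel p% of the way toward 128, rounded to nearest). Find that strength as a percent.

30%

#93F969 is rgb(147, 249, 105); #8DD570 is rgb(141, 213, 112).
On the G channel (widest range): 213 ≈ 249 + (p/100)(128 − 249), so p ≈ 100×(213 − 249)/(128 − 249) = -3600/-121 = 29.75.
p = 30 reproduces all three channels after rounding.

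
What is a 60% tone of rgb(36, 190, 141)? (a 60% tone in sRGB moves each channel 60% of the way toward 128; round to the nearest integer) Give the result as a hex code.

A 60% tone moves each channel 60% toward 128:
  R: 36 + 55.2 = 91.2 → 91
  G: 190 − 37.2 = 152.8 → 153
  B: 141 + 0.6×(128−141) = 141 − 7.8 = 133.2 → 133
rgb(91, 153, 133) = #5B9985.

#5B9985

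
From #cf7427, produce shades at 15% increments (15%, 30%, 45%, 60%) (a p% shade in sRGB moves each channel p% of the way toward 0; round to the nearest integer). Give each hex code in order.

#cf7427 is rgb(207, 116, 39).
15%: (207 − 31.05 = 175.95→176, 116 − 17.4 = 98.6→99, 39 − 5.85 = 33.15→33) → #b06321
30%: (207 − 62.1 = 144.9→145, 116 − 34.8 = 81.2→81, 39 − 11.7 = 27.3→27) → #91511b
45%: (207 − 93.15 = 113.85→114, 116 − 52.2 = 63.8→64, 39 − 17.55 = 21.45→21) → #724015
60%: (207 − 124.2 = 82.8→83, 116 − 69.6 = 46.4→46, 39 − 23.4 = 15.6→16) → #532e10

#b06321, #91511b, #724015, #532e10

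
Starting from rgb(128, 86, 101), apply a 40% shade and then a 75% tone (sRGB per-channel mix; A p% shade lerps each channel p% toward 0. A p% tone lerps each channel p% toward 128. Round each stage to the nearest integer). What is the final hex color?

Lerp each channel 40% toward 0:
  R: 128 − 51.2 = 76.8 → 77
  G: 86 + 0.4×(0−86) = 86 − 34.4 = 51.6 → 52
  B: 101 − 40.4 = 60.6 → 61
After the shade: rgb(77, 52, 61) = #4D343D.
A 75% tone moves each channel 75% toward 128:
  R: 77 + 0.75×(128−77) = 77 + 38.25 = 115.25 → 115
  G: 52 + 57 = 109 → 109
  B: 61 + 50.25 = 111.25 → 111
rgb(115, 109, 111) = #736D6F.

#736D6F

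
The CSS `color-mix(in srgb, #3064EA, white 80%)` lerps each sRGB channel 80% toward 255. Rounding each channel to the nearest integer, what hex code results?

#3064EA is rgb(48, 100, 234).
An 80% tint moves each channel 80% toward 255:
  R: 48 + 0.8×(255−48) = 48 + 165.6 = 213.6 → 214
  G: 100 + 0.8×(255−100) = 100 + 124 = 224 → 224
  B: 234 + 16.8 = 250.8 → 251
rgb(214, 224, 251) = #D6E0FB.

#D6E0FB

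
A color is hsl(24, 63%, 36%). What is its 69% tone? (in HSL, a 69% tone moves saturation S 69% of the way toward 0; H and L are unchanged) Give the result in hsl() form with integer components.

hsl(24, 20%, 36%)

S moves 69% from 63 toward 0: 63 − 43.47 = 19.53 → 20.
H and L are unchanged.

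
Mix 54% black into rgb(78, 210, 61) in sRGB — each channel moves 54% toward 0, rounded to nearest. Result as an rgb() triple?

rgb(36, 97, 28)

A 54% shade moves each channel 54% toward 0:
  R: 78 + 0.54×(0−78) = 78 − 42.12 = 35.88 → 36
  G: 210 − 113.4 = 96.6 → 97
  B: 61 − 32.94 = 28.06 → 28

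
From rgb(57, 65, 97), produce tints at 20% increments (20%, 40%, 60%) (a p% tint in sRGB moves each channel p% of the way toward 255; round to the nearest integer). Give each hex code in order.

#616781, #888da0, #b0b3c0

20%: (57 + 39.6 = 96.6→97, 65 + 38 = 103→103, 97 + 31.6 = 128.6→129) → #616781
40%: (57 + 79.2 = 136.2→136, 65 + 76 = 141→141, 97 + 63.2 = 160.2→160) → #888da0
60%: (57 + 118.8 = 175.8→176, 65 + 114 = 179→179, 97 + 94.8 = 191.8→192) → #b0b3c0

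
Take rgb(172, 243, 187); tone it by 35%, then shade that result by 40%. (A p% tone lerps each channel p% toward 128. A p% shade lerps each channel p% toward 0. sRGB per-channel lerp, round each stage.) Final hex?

#5E7A64

A 35% tone moves each channel 35% toward 128:
  R: 172 − 15.4 = 156.6 → 157
  G: 243 + 0.35×(128−243) = 243 − 40.25 = 202.75 → 203
  B: 187 − 20.65 = 166.35 → 166
After the tone: rgb(157, 203, 166) = #9DCBA6.
Per channel, c → c + 0.4(0 − c):
  R: 157 − 62.8 = 94.2 → 94
  G: 203 + 0.4×(0−203) = 203 − 81.2 = 121.8 → 122
  B: 166 − 66.4 = 99.6 → 100
rgb(94, 122, 100) = #5E7A64.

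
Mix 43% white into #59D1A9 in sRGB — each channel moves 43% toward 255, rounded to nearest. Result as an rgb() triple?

#59D1A9 is rgb(89, 209, 169).
Lerp each channel 43% toward 255:
  R: 89 + 71.38 = 160.38 → 160
  G: 209 + 0.43×(255−209) = 209 + 19.78 = 228.78 → 229
  B: 169 + 36.98 = 205.98 → 206

rgb(160, 229, 206)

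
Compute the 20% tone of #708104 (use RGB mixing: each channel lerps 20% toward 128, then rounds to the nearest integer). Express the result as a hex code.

#73811D

#708104 is rgb(112, 129, 4).
A 20% tone moves each channel 20% toward 128:
  R: 112 + 0.2×(128−112) = 112 + 3.2 = 115.2 → 115
  G: 129 + 0.2×(128−129) = 129 − 0.2 = 128.8 → 129
  B: 4 + 0.2×(128−4) = 4 + 24.8 = 28.8 → 29
rgb(115, 129, 29) = #73811D.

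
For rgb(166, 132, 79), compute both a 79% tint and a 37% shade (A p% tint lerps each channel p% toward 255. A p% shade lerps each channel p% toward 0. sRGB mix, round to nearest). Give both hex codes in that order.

79% tint:
  R: 166 + 0.79×(255−166) = 166 + 70.31 = 236.31 → 236
  G: 132 + 97.17 = 229.17 → 229
  B: 79 + 139.04 = 218.04 → 218
  → #ECE5DA
37% shade:
  R: 166 − 61.42 = 104.58 → 105
  G: 132 + 0.37×(0−132) = 132 − 48.84 = 83.16 → 83
  B: 79 + 0.37×(0−79) = 79 − 29.23 = 49.77 → 50
  → #695332

#ECE5DA, #695332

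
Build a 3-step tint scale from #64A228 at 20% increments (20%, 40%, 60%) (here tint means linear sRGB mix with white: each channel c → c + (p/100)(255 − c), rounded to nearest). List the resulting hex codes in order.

#64A228 is rgb(100, 162, 40).
20%: (100 + 31 = 131→131, 162 + 18.6 = 180.6→181, 40 + 43 = 83→83) → #83B553
40%: (100 + 62 = 162→162, 162 + 37.2 = 199.2→199, 40 + 86 = 126→126) → #A2C77E
60%: (100 + 93 = 193→193, 162 + 55.8 = 217.8→218, 40 + 129 = 169→169) → #C1DAA9

#83B553, #A2C77E, #C1DAA9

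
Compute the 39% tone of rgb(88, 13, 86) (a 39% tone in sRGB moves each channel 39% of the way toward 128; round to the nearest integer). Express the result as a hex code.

Per channel, c → c + 0.39(128 − c):
  R: 88 + 15.6 = 103.6 → 104
  G: 13 + 0.39×(128−13) = 13 + 44.85 = 57.85 → 58
  B: 86 + 0.39×(128−86) = 86 + 16.38 = 102.38 → 102
rgb(104, 58, 102) = #683a66.

#683a66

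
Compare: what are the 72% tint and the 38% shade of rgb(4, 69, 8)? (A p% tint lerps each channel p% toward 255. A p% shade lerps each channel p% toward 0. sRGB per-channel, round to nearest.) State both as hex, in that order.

#b9cbba, #022b05

72% tint:
  R: 4 + 0.72×(255−4) = 4 + 180.72 = 184.72 → 185
  G: 69 + 0.72×(255−69) = 69 + 133.92 = 202.92 → 203
  B: 8 + 0.72×(255−8) = 8 + 177.84 = 185.84 → 186
  → #b9cbba
38% shade:
  R: 4 + 0.38×(0−4) = 4 − 1.52 = 2.48 → 2
  G: 69 + 0.38×(0−69) = 69 − 26.22 = 42.78 → 43
  B: 8 − 3.04 = 4.96 → 5
  → #022b05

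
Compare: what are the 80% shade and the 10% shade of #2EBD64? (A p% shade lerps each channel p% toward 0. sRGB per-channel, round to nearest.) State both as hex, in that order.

#092614, #29AA5A

#2EBD64 is rgb(46, 189, 100).
80% shade:
  R: 46 − 36.8 = 9.2 → 9
  G: 189 − 151.2 = 37.8 → 38
  B: 100 + 0.8×(0−100) = 100 − 80 = 20 → 20
  → #092614
10% shade:
  R: 46 + 0.1×(0−46) = 46 − 4.6 = 41.4 → 41
  G: 189 + 0.1×(0−189) = 189 − 18.9 = 170.1 → 170
  B: 100 − 10 = 90 → 90
  → #29AA5A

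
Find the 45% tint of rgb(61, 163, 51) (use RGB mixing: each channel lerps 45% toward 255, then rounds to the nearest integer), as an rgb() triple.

Per channel, c → c + 0.45(255 − c):
  R: 61 + 0.45×(255−61) = 61 + 87.3 = 148.3 → 148
  G: 163 + 41.4 = 204.4 → 204
  B: 51 + 91.8 = 142.8 → 143

rgb(148, 204, 143)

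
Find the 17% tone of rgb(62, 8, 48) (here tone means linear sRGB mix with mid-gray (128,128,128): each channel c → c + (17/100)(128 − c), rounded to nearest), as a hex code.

Per channel, c → c + 0.17(128 − c):
  R: 62 + 11.22 = 73.22 → 73
  G: 8 + 20.4 = 28.4 → 28
  B: 48 + 13.6 = 61.6 → 62
rgb(73, 28, 62) = #491c3e.

#491c3e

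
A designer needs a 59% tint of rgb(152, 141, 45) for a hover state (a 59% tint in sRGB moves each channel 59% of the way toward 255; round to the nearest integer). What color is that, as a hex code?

Per channel, c → c + 0.59(255 − c):
  R: 152 + 0.59×(255−152) = 152 + 60.77 = 212.77 → 213
  G: 141 + 0.59×(255−141) = 141 + 67.26 = 208.26 → 208
  B: 45 + 0.59×(255−45) = 45 + 123.9 = 168.9 → 169
rgb(213, 208, 169) = #d5d0a9.

#d5d0a9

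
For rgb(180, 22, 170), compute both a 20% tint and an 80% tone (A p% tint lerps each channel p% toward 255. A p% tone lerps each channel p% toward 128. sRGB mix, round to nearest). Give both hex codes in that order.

#C345BB, #8A6B88

20% tint:
  R: 180 + 0.2×(255−180) = 180 + 15 = 195 → 195
  G: 22 + 0.2×(255−22) = 22 + 46.6 = 68.6 → 69
  B: 170 + 0.2×(255−170) = 170 + 17 = 187 → 187
  → #C345BB
80% tone:
  R: 180 + 0.8×(128−180) = 180 − 41.6 = 138.4 → 138
  G: 22 + 0.8×(128−22) = 22 + 84.8 = 106.8 → 107
  B: 170 + 0.8×(128−170) = 170 − 33.6 = 136.4 → 136
  → #8A6B88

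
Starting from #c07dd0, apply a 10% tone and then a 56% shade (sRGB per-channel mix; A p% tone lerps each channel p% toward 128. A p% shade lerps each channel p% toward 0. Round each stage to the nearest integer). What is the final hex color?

#523758

#c07dd0 is rgb(192, 125, 208).
A 10% tone moves each channel 10% toward 128:
  R: 192 − 6.4 = 185.6 → 186
  G: 125 + 0.1×(128−125) = 125 + 0.3 = 125.3 → 125
  B: 208 + 0.1×(128−208) = 208 − 8 = 200 → 200
After the tone: rgb(186, 125, 200) = #ba7dc8.
A 56% shade moves each channel 56% toward 0:
  R: 186 + 0.56×(0−186) = 186 − 104.16 = 81.84 → 82
  G: 125 + 0.56×(0−125) = 125 − 70 = 55 → 55
  B: 200 − 112 = 88 → 88
rgb(82, 55, 88) = #523758.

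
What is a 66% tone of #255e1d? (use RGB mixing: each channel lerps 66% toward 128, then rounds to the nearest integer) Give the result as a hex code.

#61745e

#255e1d is rgb(37, 94, 29).
Per channel, c → c + 0.66(128 − c):
  R: 37 + 0.66×(128−37) = 37 + 60.06 = 97.06 → 97
  G: 94 + 0.66×(128−94) = 94 + 22.44 = 116.44 → 116
  B: 29 + 0.66×(128−29) = 29 + 65.34 = 94.34 → 94
rgb(97, 116, 94) = #61745e.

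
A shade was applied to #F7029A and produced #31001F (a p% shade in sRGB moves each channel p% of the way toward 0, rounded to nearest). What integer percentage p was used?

#F7029A is rgb(247, 2, 154); #31001F is rgb(49, 0, 31).
On the R channel (widest range): 49 ≈ 247 + (p/100)(0 − 247), so p ≈ 100×(49 − 247)/(0 − 247) = -19800/-247 = 80.16.
p = 80 reproduces all three channels after rounding.

80%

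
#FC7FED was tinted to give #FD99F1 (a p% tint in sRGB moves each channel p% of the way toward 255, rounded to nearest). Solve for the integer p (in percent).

20%

#FC7FED is rgb(252, 127, 237); #FD99F1 is rgb(253, 153, 241).
On the G channel (widest range): 153 ≈ 127 + (p/100)(255 − 127), so p ≈ 100×(153 − 127)/(255 − 127) = 2600/128 = 20.31.
p = 20 reproduces all three channels after rounding.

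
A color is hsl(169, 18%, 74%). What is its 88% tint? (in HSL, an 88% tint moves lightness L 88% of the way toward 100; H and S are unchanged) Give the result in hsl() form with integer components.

hsl(169, 18%, 97%)

L moves 88% from 74 toward 100: 74 + 22.88 = 96.88 → 97.
H and S are unchanged.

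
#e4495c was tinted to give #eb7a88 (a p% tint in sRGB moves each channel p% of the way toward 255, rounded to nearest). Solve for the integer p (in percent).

27%

#e4495c is rgb(228, 73, 92); #eb7a88 is rgb(235, 122, 136).
On the G channel (widest range): 122 ≈ 73 + (p/100)(255 − 73), so p ≈ 100×(122 − 73)/(255 − 73) = 4900/182 = 26.92.
p = 27 reproduces all three channels after rounding.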